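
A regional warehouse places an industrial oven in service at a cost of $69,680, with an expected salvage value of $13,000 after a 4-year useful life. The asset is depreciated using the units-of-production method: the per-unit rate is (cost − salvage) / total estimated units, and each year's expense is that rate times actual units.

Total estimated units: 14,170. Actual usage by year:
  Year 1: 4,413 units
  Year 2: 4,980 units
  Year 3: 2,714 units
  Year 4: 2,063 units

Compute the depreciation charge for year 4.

Depreciable base = $69,680 − $13,000 = $56,680.
Rate = $56,680 / 14,170 units = $4 per unit.
Year 1: 4,413 × $4 = $17,652. Book value $52,028.
Year 2: 4,980 × $4 = $19,920. Book value $32,108.
Year 3: 2,714 × $4 = $10,856. Book value $21,252.
Year 4: 2,063 × $4 = $8,252. Book value $13,000.

$8,252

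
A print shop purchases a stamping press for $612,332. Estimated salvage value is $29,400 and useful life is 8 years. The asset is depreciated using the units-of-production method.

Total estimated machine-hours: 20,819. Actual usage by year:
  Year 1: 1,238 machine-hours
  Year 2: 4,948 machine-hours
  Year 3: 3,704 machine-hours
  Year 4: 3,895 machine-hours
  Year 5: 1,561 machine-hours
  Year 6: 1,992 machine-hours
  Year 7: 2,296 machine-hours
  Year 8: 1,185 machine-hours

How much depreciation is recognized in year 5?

Depreciable base = $612,332 − $29,400 = $582,932.
Rate = $582,932 / 20,819 machine-hours = $28 per machine-hour.
Year 1: 1,238 × $28 = $34,664. Book value $577,668.
Year 2: 4,948 × $28 = $138,544. Book value $439,124.
Year 3: 3,704 × $28 = $103,712. Book value $335,412.
Year 4: 3,895 × $28 = $109,060. Book value $226,352.
Year 5: 1,561 × $28 = $43,708. Book value $182,644.

$43,708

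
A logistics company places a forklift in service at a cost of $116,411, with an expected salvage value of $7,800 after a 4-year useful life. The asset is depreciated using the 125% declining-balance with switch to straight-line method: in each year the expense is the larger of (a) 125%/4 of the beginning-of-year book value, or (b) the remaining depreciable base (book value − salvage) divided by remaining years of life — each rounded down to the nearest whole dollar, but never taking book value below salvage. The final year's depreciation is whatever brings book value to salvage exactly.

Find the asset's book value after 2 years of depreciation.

$55,023

Depreciable base = $116,411 − $7,800 = $108,611.
Year 1: DB = ⌊$116,411 × 125%/4⌋ = $36,378; SL = ⌊$108,611/4⌋ = $27,152 → take DB $36,378. Book value $80,033.
Year 2: DB = ⌊$80,033 × 125%/4⌋ = $25,010; SL = ⌊$72,233/3⌋ = $24,077 → take DB $25,010. Book value $55,023.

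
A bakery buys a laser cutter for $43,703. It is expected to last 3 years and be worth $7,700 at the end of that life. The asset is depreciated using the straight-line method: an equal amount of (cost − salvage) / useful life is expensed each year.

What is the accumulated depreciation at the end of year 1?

$12,001

Depreciable base = $43,703 − $7,700 = $36,003.
Annual expense = $36,003 / 3 = $12,001.
End of year 1: book value $31,702.
Accumulated through year 1 = $43,703 − $31,702 = $12,001.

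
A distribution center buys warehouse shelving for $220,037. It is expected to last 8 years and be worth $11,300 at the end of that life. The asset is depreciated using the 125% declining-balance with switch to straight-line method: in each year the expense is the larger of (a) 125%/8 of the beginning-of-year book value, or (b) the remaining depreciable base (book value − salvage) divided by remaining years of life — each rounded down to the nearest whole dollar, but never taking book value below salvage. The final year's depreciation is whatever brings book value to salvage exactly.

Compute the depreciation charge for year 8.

$24,175

Depreciable base = $220,037 − $11,300 = $208,737.
Year 1: DB = ⌊$220,037 × 125%/8⌋ = $34,380; SL = ⌊$208,737/8⌋ = $26,092 → take DB $34,380. Book value $185,657.
Year 2: DB = ⌊$185,657 × 125%/8⌋ = $29,008; SL = ⌊$174,357/7⌋ = $24,908 → take DB $29,008. Book value $156,649.
Year 3: DB = ⌊$156,649 × 125%/8⌋ = $24,476; SL = ⌊$145,349/6⌋ = $24,224 → take DB $24,476. Book value $132,173.
Year 4: DB = ⌊$132,173 × 125%/8⌋ = $20,652; SL = ⌊$120,873/5⌋ = $24,174 → take SL $24,174. Book value $107,999.
Year 5: DB = ⌊$107,999 × 125%/8⌋ = $16,874; SL = ⌊$96,699/4⌋ = $24,174 → take SL $24,174. Book value $83,825.
Year 6: DB = ⌊$83,825 × 125%/8⌋ = $13,097; SL = ⌊$72,525/3⌋ = $24,175 → take SL $24,175. Book value $59,650.
Year 7: DB = ⌊$59,650 × 125%/8⌋ = $9,320; SL = ⌊$48,350/2⌋ = $24,175 → take SL $24,175. Book value $35,475.
Year 8 (final): $35,475 − $11,300 = $24,175. Book value $11,300.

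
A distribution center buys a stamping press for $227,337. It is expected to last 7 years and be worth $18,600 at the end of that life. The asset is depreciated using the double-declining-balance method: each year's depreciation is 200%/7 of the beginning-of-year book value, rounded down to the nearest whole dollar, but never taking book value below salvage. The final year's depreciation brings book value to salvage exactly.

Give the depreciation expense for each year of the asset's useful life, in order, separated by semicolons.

$64,953; $46,395; $33,139; $23,671; $16,908; $12,077; $11,594

Depreciable base = $227,337 − $18,600 = $208,737.
Year 1: ⌊$227,337 × 200%/7⌋ = $64,953. Book value $162,384.
Year 2: ⌊$162,384 × 200%/7⌋ = $46,395. Book value $115,989.
Year 3: ⌊$115,989 × 200%/7⌋ = $33,139. Book value $82,850.
Year 4: ⌊$82,850 × 200%/7⌋ = $23,671. Book value $59,179.
Year 5: ⌊$59,179 × 200%/7⌋ = $16,908. Book value $42,271.
Year 6: ⌊$42,271 × 200%/7⌋ = $12,077. Book value $30,194.
Year 7 (final): $30,194 − $18,600 = $11,594. Book value $18,600.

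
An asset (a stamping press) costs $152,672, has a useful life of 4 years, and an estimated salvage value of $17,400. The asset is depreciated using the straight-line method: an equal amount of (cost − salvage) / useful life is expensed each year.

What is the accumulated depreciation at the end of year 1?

Depreciable base = $152,672 − $17,400 = $135,272.
Annual expense = $135,272 / 4 = $33,818.
End of year 1: book value $118,854.
Accumulated through year 1 = $152,672 − $118,854 = $33,818.

$33,818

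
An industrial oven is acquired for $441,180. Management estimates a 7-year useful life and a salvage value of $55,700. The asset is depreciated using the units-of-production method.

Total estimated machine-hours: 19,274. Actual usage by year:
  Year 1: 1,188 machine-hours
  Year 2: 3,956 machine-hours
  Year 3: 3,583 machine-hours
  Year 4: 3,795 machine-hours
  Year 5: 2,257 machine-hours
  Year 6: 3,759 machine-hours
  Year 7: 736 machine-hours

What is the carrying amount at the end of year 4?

Depreciable base = $441,180 − $55,700 = $385,480.
Rate = $385,480 / 19,274 machine-hours = $20 per machine-hour.
Year 1: 1,188 × $20 = $23,760. Book value $417,420.
Year 2: 3,956 × $20 = $79,120. Book value $338,300.
Year 3: 3,583 × $20 = $71,660. Book value $266,640.
Year 4: 3,795 × $20 = $75,900. Book value $190,740.

$190,740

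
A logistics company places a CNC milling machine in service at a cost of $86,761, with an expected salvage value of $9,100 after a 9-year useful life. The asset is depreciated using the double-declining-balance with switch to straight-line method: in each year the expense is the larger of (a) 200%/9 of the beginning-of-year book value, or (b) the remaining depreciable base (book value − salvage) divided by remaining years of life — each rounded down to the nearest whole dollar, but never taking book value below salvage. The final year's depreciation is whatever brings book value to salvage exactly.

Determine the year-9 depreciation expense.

$2,520

Depreciable base = $86,761 − $9,100 = $77,661.
Year 1: DB = ⌊$86,761 × 200%/9⌋ = $19,280; SL = ⌊$77,661/9⌋ = $8,629 → take DB $19,280. Book value $67,481.
Year 2: DB = ⌊$67,481 × 200%/9⌋ = $14,995; SL = ⌊$58,381/8⌋ = $7,297 → take DB $14,995. Book value $52,486.
Year 3: DB = ⌊$52,486 × 200%/9⌋ = $11,663; SL = ⌊$43,386/7⌋ = $6,198 → take DB $11,663. Book value $40,823.
Year 4: DB = ⌊$40,823 × 200%/9⌋ = $9,071; SL = ⌊$31,723/6⌋ = $5,287 → take DB $9,071. Book value $31,752.
Year 5: DB = ⌊$31,752 × 200%/9⌋ = $7,056; SL = ⌊$22,652/5⌋ = $4,530 → take DB $7,056. Book value $24,696.
Year 6: DB = ⌊$24,696 × 200%/9⌋ = $5,488; SL = ⌊$15,596/4⌋ = $3,899 → take DB $5,488. Book value $19,208.
Year 7: DB = ⌊$19,208 × 200%/9⌋ = $4,268; SL = ⌊$10,108/3⌋ = $3,369 → take DB $4,268. Book value $14,940.
Year 8: DB = ⌊$14,940 × 200%/9⌋ = $3,320; SL = ⌊$5,840/2⌋ = $2,920 → take DB $3,320. Book value $11,620.
Year 9 (final): $11,620 − $9,100 = $2,520. Book value $9,100.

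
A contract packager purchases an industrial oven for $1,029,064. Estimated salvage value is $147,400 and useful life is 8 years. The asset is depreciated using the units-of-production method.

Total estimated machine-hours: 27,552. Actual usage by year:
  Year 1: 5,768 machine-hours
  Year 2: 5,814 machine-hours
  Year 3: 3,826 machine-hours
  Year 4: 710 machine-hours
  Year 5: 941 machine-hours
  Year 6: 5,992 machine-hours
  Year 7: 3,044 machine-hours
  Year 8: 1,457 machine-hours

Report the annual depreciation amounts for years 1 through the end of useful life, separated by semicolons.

Depreciable base = $1,029,064 − $147,400 = $881,664.
Rate = $881,664 / 27,552 machine-hours = $32 per machine-hour.
Year 1: 5,768 × $32 = $184,576. Book value $844,488.
Year 2: 5,814 × $32 = $186,048. Book value $658,440.
Year 3: 3,826 × $32 = $122,432. Book value $536,008.
Year 4: 710 × $32 = $22,720. Book value $513,288.
Year 5: 941 × $32 = $30,112. Book value $483,176.
Year 6: 5,992 × $32 = $191,744. Book value $291,432.
Year 7: 3,044 × $32 = $97,408. Book value $194,024.
Year 8: 1,457 × $32 = $46,624. Book value $147,400.

$184,576; $186,048; $122,432; $22,720; $30,112; $191,744; $97,408; $46,624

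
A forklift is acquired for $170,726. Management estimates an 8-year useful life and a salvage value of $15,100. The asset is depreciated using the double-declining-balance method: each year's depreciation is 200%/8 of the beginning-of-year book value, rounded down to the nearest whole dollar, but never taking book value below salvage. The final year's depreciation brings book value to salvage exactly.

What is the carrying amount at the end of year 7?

$22,791

Depreciable base = $170,726 − $15,100 = $155,626.
Year 1: ⌊$170,726 × 200%/8⌋ = $42,681. Book value $128,045.
Year 2: ⌊$128,045 × 200%/8⌋ = $32,011. Book value $96,034.
Year 3: ⌊$96,034 × 200%/8⌋ = $24,008. Book value $72,026.
Year 4: ⌊$72,026 × 200%/8⌋ = $18,006. Book value $54,020.
Year 5: ⌊$54,020 × 200%/8⌋ = $13,505. Book value $40,515.
Year 6: ⌊$40,515 × 200%/8⌋ = $10,128. Book value $30,387.
Year 7: ⌊$30,387 × 200%/8⌋ = $7,596. Book value $22,791.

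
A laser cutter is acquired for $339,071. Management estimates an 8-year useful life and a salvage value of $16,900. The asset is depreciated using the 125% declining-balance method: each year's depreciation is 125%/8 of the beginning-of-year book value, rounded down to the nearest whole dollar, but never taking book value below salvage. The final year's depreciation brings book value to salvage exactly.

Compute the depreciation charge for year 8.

$86,327

Depreciable base = $339,071 − $16,900 = $322,171.
Year 1: ⌊$339,071 × 125%/8⌋ = $52,979. Book value $286,092.
Year 2: ⌊$286,092 × 125%/8⌋ = $44,701. Book value $241,391.
Year 3: ⌊$241,391 × 125%/8⌋ = $37,717. Book value $203,674.
Year 4: ⌊$203,674 × 125%/8⌋ = $31,824. Book value $171,850.
Year 5: ⌊$171,850 × 125%/8⌋ = $26,851. Book value $144,999.
Year 6: ⌊$144,999 × 125%/8⌋ = $22,656. Book value $122,343.
Year 7: ⌊$122,343 × 125%/8⌋ = $19,116. Book value $103,227.
Year 8 (final): $103,227 − $16,900 = $86,327. Book value $16,900.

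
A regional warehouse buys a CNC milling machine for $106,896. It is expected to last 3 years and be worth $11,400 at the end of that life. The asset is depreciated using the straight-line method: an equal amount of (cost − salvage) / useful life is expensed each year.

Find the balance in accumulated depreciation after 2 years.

Depreciable base = $106,896 − $11,400 = $95,496.
Annual expense = $95,496 / 3 = $31,832.
End of year 1: book value $75,064.
End of year 2: book value $43,232.
Accumulated through year 2 = $106,896 − $43,232 = $63,664.

$63,664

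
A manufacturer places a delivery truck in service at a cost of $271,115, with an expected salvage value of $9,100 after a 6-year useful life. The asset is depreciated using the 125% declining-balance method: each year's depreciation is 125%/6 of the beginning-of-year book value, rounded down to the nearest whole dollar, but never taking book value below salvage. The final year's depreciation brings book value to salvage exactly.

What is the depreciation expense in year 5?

$22,186

Depreciable base = $271,115 − $9,100 = $262,015.
Year 1: ⌊$271,115 × 125%/6⌋ = $56,482. Book value $214,633.
Year 2: ⌊$214,633 × 125%/6⌋ = $44,715. Book value $169,918.
Year 3: ⌊$169,918 × 125%/6⌋ = $35,399. Book value $134,519.
Year 4: ⌊$134,519 × 125%/6⌋ = $28,024. Book value $106,495.
Year 5: ⌊$106,495 × 125%/6⌋ = $22,186. Book value $84,309.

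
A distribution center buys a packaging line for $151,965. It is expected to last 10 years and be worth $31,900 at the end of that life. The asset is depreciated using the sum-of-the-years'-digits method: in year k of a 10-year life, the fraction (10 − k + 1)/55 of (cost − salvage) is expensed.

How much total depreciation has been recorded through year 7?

Depreciable base = $151,965 − $31,900 = $120,065.
Sum of the years' digits = 10+9+8+7+6+5+4+3+2+1 = 55.
Year 1: $120,065 × 10/55 = $21,830. Book value $130,135.
Year 2: $120,065 × 9/55 = $19,647. Book value $110,488.
Year 3: $120,065 × 8/55 = $17,464. Book value $93,024.
Year 4: $120,065 × 7/55 = $15,281. Book value $77,743.
Year 5: $120,065 × 6/55 = $13,098. Book value $64,645.
Year 6: $120,065 × 5/55 = $10,915. Book value $53,730.
Year 7: $120,065 × 4/55 = $8,732. Book value $44,998.
Accumulated through year 7 = $151,965 − $44,998 = $106,967.

$106,967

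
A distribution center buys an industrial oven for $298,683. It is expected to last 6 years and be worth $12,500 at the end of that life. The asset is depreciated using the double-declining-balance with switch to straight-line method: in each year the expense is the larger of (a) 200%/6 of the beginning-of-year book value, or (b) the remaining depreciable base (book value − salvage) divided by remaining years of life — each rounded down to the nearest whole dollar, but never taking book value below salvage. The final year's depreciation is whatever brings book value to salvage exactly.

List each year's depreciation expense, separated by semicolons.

$99,561; $66,374; $44,249; $29,499; $23,250; $23,250

Depreciable base = $298,683 − $12,500 = $286,183.
Year 1: DB = ⌊$298,683 × 200%/6⌋ = $99,561; SL = ⌊$286,183/6⌋ = $47,697 → take DB $99,561. Book value $199,122.
Year 2: DB = ⌊$199,122 × 200%/6⌋ = $66,374; SL = ⌊$186,622/5⌋ = $37,324 → take DB $66,374. Book value $132,748.
Year 3: DB = ⌊$132,748 × 200%/6⌋ = $44,249; SL = ⌊$120,248/4⌋ = $30,062 → take DB $44,249. Book value $88,499.
Year 4: DB = ⌊$88,499 × 200%/6⌋ = $29,499; SL = ⌊$75,999/3⌋ = $25,333 → take DB $29,499. Book value $59,000.
Year 5: DB = ⌊$59,000 × 200%/6⌋ = $19,666; SL = ⌊$46,500/2⌋ = $23,250 → take SL $23,250. Book value $35,750.
Year 6 (final): $35,750 − $12,500 = $23,250. Book value $12,500.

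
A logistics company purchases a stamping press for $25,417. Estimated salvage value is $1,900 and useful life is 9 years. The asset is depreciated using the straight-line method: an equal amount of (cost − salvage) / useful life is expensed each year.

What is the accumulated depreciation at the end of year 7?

$18,291

Depreciable base = $25,417 − $1,900 = $23,517.
Annual expense = $23,517 / 9 = $2,613.
End of year 1: book value $22,804.
End of year 2: book value $20,191.
End of year 3: book value $17,578.
End of year 4: book value $14,965.
End of year 5: book value $12,352.
End of year 6: book value $9,739.
End of year 7: book value $7,126.
Accumulated through year 7 = $25,417 − $7,126 = $18,291.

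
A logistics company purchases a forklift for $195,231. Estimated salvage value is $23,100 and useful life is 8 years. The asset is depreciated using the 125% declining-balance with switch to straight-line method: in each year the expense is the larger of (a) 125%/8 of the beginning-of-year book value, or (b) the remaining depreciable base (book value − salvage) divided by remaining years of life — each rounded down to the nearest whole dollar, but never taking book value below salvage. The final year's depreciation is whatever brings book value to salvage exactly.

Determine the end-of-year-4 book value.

Depreciable base = $195,231 − $23,100 = $172,131.
Year 1: DB = ⌊$195,231 × 125%/8⌋ = $30,504; SL = ⌊$172,131/8⌋ = $21,516 → take DB $30,504. Book value $164,727.
Year 2: DB = ⌊$164,727 × 125%/8⌋ = $25,738; SL = ⌊$141,627/7⌋ = $20,232 → take DB $25,738. Book value $138,989.
Year 3: DB = ⌊$138,989 × 125%/8⌋ = $21,717; SL = ⌊$115,889/6⌋ = $19,314 → take DB $21,717. Book value $117,272.
Year 4: DB = ⌊$117,272 × 125%/8⌋ = $18,323; SL = ⌊$94,172/5⌋ = $18,834 → take SL $18,834. Book value $98,438.

$98,438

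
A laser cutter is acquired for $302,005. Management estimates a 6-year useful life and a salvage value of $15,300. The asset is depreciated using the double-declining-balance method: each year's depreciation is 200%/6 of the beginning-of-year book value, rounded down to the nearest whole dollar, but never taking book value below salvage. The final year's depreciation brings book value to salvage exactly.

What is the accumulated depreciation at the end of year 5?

$262,234

Depreciable base = $302,005 − $15,300 = $286,705.
Year 1: ⌊$302,005 × 200%/6⌋ = $100,668. Book value $201,337.
Year 2: ⌊$201,337 × 200%/6⌋ = $67,112. Book value $134,225.
Year 3: ⌊$134,225 × 200%/6⌋ = $44,741. Book value $89,484.
Year 4: ⌊$89,484 × 200%/6⌋ = $29,828. Book value $59,656.
Year 5: ⌊$59,656 × 200%/6⌋ = $19,885. Book value $39,771.
Accumulated through year 5 = $302,005 − $39,771 = $262,234.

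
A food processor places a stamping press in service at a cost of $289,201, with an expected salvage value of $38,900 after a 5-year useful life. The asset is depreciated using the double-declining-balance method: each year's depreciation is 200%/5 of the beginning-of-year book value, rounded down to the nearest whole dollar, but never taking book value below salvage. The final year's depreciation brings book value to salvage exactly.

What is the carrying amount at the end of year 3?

Depreciable base = $289,201 − $38,900 = $250,301.
Year 1: ⌊$289,201 × 200%/5⌋ = $115,680. Book value $173,521.
Year 2: ⌊$173,521 × 200%/5⌋ = $69,408. Book value $104,113.
Year 3: ⌊$104,113 × 200%/5⌋ = $41,645. Book value $62,468.

$62,468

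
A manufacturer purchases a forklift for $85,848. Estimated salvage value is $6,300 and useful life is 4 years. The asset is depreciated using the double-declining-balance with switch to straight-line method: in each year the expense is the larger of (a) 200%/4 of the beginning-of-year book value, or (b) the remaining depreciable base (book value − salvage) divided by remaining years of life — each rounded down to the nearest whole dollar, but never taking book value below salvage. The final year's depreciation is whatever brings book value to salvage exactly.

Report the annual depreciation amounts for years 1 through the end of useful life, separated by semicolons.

$42,924; $21,462; $10,731; $4,431

Depreciable base = $85,848 − $6,300 = $79,548.
Year 1: DB = ⌊$85,848 × 200%/4⌋ = $42,924; SL = ⌊$79,548/4⌋ = $19,887 → take DB $42,924. Book value $42,924.
Year 2: DB = ⌊$42,924 × 200%/4⌋ = $21,462; SL = ⌊$36,624/3⌋ = $12,208 → take DB $21,462. Book value $21,462.
Year 3: DB = ⌊$21,462 × 200%/4⌋ = $10,731; SL = ⌊$15,162/2⌋ = $7,581 → take DB $10,731. Book value $10,731.
Year 4 (final): $10,731 − $6,300 = $4,431. Book value $6,300.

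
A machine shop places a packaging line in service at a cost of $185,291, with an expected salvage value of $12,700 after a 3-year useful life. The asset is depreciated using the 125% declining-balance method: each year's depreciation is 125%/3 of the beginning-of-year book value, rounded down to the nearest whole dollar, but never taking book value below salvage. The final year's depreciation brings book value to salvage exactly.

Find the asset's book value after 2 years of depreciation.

Depreciable base = $185,291 − $12,700 = $172,591.
Year 1: ⌊$185,291 × 125%/3⌋ = $77,204. Book value $108,087.
Year 2: ⌊$108,087 × 125%/3⌋ = $45,036. Book value $63,051.

$63,051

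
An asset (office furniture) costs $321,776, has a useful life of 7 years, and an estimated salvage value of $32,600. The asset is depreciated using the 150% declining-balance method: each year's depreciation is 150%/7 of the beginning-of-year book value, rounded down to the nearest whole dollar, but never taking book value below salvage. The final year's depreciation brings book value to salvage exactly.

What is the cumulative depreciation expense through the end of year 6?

Depreciable base = $321,776 − $32,600 = $289,176.
Year 1: ⌊$321,776 × 150%/7⌋ = $68,952. Book value $252,824.
Year 2: ⌊$252,824 × 150%/7⌋ = $54,176. Book value $198,648.
Year 3: ⌊$198,648 × 150%/7⌋ = $42,567. Book value $156,081.
Year 4: ⌊$156,081 × 150%/7⌋ = $33,445. Book value $122,636.
Year 5: ⌊$122,636 × 150%/7⌋ = $26,279. Book value $96,357.
Year 6: ⌊$96,357 × 150%/7⌋ = $20,647. Book value $75,710.
Accumulated through year 6 = $321,776 − $75,710 = $246,066.

$246,066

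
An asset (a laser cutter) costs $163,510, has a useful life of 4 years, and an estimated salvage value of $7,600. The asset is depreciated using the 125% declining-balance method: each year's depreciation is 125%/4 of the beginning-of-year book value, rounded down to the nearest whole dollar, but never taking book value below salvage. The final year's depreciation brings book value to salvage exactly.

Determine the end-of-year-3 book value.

$53,134

Depreciable base = $163,510 − $7,600 = $155,910.
Year 1: ⌊$163,510 × 125%/4⌋ = $51,096. Book value $112,414.
Year 2: ⌊$112,414 × 125%/4⌋ = $35,129. Book value $77,285.
Year 3: ⌊$77,285 × 125%/4⌋ = $24,151. Book value $53,134.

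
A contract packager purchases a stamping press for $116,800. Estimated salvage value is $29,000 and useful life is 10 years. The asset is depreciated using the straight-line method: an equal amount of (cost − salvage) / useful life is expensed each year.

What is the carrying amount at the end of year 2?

$99,240

Depreciable base = $116,800 − $29,000 = $87,800.
Annual expense = $87,800 / 10 = $8,780.
End of year 1: book value $108,020.
End of year 2: book value $99,240.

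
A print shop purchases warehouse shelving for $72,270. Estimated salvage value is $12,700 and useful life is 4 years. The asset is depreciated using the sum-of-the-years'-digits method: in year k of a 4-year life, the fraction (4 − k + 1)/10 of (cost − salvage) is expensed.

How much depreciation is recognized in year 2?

$17,871

Depreciable base = $72,270 − $12,700 = $59,570.
Sum of the years' digits = 4+3+2+1 = 10.
Year 1: $59,570 × 4/10 = $23,828. Book value $48,442.
Year 2: $59,570 × 3/10 = $17,871. Book value $30,571.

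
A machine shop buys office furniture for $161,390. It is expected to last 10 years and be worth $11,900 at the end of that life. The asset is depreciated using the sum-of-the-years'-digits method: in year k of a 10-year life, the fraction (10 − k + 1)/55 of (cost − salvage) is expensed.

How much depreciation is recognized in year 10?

Depreciable base = $161,390 − $11,900 = $149,490.
Sum of the years' digits = 10+9+8+7+6+5+4+3+2+1 = 55.
Year 1: $149,490 × 10/55 = $27,180. Book value $134,210.
Year 2: $149,490 × 9/55 = $24,462. Book value $109,748.
Year 3: $149,490 × 8/55 = $21,744. Book value $88,004.
Year 4: $149,490 × 7/55 = $19,026. Book value $68,978.
Year 5: $149,490 × 6/55 = $16,308. Book value $52,670.
Year 6: $149,490 × 5/55 = $13,590. Book value $39,080.
Year 7: $149,490 × 4/55 = $10,872. Book value $28,208.
Year 8: $149,490 × 3/55 = $8,154. Book value $20,054.
Year 9: $149,490 × 2/55 = $5,436. Book value $14,618.
Year 10: $149,490 × 1/55 = $2,718. Book value $11,900.

$2,718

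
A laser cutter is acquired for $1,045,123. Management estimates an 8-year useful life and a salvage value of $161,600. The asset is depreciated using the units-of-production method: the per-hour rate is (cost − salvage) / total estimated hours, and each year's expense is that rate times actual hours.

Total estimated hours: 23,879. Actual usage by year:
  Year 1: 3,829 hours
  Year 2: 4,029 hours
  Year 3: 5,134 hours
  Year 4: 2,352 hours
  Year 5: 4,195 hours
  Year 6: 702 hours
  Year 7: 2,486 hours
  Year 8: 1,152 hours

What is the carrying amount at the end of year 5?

Depreciable base = $1,045,123 − $161,600 = $883,523.
Rate = $883,523 / 23,879 hours = $37 per hour.
Year 1: 3,829 × $37 = $141,673. Book value $903,450.
Year 2: 4,029 × $37 = $149,073. Book value $754,377.
Year 3: 5,134 × $37 = $189,958. Book value $564,419.
Year 4: 2,352 × $37 = $87,024. Book value $477,395.
Year 5: 4,195 × $37 = $155,215. Book value $322,180.

$322,180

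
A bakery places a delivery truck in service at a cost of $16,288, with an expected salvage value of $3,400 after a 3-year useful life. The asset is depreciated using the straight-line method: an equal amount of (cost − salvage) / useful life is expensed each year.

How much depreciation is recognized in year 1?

$4,296

Depreciable base = $16,288 − $3,400 = $12,888.
Annual expense = $12,888 / 3 = $4,296.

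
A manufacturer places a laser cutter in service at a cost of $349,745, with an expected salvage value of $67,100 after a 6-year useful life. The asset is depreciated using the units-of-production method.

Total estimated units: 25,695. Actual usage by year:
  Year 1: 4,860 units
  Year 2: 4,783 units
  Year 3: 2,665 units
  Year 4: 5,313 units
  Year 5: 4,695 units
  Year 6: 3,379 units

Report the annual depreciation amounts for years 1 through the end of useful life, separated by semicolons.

Depreciable base = $349,745 − $67,100 = $282,645.
Rate = $282,645 / 25,695 units = $11 per unit.
Year 1: 4,860 × $11 = $53,460. Book value $296,285.
Year 2: 4,783 × $11 = $52,613. Book value $243,672.
Year 3: 2,665 × $11 = $29,315. Book value $214,357.
Year 4: 5,313 × $11 = $58,443. Book value $155,914.
Year 5: 4,695 × $11 = $51,645. Book value $104,269.
Year 6: 3,379 × $11 = $37,169. Book value $67,100.

$53,460; $52,613; $29,315; $58,443; $51,645; $37,169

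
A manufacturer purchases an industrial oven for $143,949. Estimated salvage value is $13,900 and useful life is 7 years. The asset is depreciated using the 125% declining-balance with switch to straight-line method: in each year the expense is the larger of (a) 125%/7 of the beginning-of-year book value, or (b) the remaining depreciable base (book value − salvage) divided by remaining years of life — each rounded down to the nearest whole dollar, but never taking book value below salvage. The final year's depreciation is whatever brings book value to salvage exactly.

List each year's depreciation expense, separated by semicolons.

Depreciable base = $143,949 − $13,900 = $130,049.
Year 1: DB = ⌊$143,949 × 125%/7⌋ = $25,705; SL = ⌊$130,049/7⌋ = $18,578 → take DB $25,705. Book value $118,244.
Year 2: DB = ⌊$118,244 × 125%/7⌋ = $21,115; SL = ⌊$104,344/6⌋ = $17,390 → take DB $21,115. Book value $97,129.
Year 3: DB = ⌊$97,129 × 125%/7⌋ = $17,344; SL = ⌊$83,229/5⌋ = $16,645 → take DB $17,344. Book value $79,785.
Year 4: DB = ⌊$79,785 × 125%/7⌋ = $14,247; SL = ⌊$65,885/4⌋ = $16,471 → take SL $16,471. Book value $63,314.
Year 5: DB = ⌊$63,314 × 125%/7⌋ = $11,306; SL = ⌊$49,414/3⌋ = $16,471 → take SL $16,471. Book value $46,843.
Year 6: DB = ⌊$46,843 × 125%/7⌋ = $8,364; SL = ⌊$32,943/2⌋ = $16,471 → take SL $16,471. Book value $30,372.
Year 7 (final): $30,372 − $13,900 = $16,472. Book value $13,900.

$25,705; $21,115; $17,344; $16,471; $16,471; $16,471; $16,472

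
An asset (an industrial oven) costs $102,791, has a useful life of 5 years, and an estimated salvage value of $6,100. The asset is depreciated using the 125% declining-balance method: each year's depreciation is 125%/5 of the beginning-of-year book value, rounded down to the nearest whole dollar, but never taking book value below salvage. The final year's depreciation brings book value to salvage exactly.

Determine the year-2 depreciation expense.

Depreciable base = $102,791 − $6,100 = $96,691.
Year 1: ⌊$102,791 × 125%/5⌋ = $25,697. Book value $77,094.
Year 2: ⌊$77,094 × 125%/5⌋ = $19,273. Book value $57,821.

$19,273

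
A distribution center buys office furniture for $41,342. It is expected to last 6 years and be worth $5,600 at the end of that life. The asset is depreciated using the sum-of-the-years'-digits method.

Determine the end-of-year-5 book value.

$7,302

Depreciable base = $41,342 − $5,600 = $35,742.
Sum of the years' digits = 6+5+4+3+2+1 = 21.
Year 1: $35,742 × 6/21 = $10,212. Book value $31,130.
Year 2: $35,742 × 5/21 = $8,510. Book value $22,620.
Year 3: $35,742 × 4/21 = $6,808. Book value $15,812.
Year 4: $35,742 × 3/21 = $5,106. Book value $10,706.
Year 5: $35,742 × 2/21 = $3,404. Book value $7,302.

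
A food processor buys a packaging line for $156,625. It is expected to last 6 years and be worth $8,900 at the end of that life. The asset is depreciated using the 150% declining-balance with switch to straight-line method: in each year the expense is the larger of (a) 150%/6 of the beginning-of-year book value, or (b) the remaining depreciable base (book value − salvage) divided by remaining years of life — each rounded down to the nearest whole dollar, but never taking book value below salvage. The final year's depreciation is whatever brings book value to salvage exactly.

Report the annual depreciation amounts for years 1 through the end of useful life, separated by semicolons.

Depreciable base = $156,625 − $8,900 = $147,725.
Year 1: DB = ⌊$156,625 × 150%/6⌋ = $39,156; SL = ⌊$147,725/6⌋ = $24,620 → take DB $39,156. Book value $117,469.
Year 2: DB = ⌊$117,469 × 150%/6⌋ = $29,367; SL = ⌊$108,569/5⌋ = $21,713 → take DB $29,367. Book value $88,102.
Year 3: DB = ⌊$88,102 × 150%/6⌋ = $22,025; SL = ⌊$79,202/4⌋ = $19,800 → take DB $22,025. Book value $66,077.
Year 4: DB = ⌊$66,077 × 150%/6⌋ = $16,519; SL = ⌊$57,177/3⌋ = $19,059 → take SL $19,059. Book value $47,018.
Year 5: DB = ⌊$47,018 × 150%/6⌋ = $11,754; SL = ⌊$38,118/2⌋ = $19,059 → take SL $19,059. Book value $27,959.
Year 6 (final): $27,959 − $8,900 = $19,059. Book value $8,900.

$39,156; $29,367; $22,025; $19,059; $19,059; $19,059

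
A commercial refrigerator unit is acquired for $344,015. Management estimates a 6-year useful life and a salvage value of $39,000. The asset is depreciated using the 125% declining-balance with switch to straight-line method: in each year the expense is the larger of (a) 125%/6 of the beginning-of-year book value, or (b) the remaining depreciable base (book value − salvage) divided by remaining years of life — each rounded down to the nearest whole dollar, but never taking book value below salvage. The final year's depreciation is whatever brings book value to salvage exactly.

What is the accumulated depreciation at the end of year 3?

Depreciable base = $344,015 − $39,000 = $305,015.
Year 1: DB = ⌊$344,015 × 125%/6⌋ = $71,669; SL = ⌊$305,015/6⌋ = $50,835 → take DB $71,669. Book value $272,346.
Year 2: DB = ⌊$272,346 × 125%/6⌋ = $56,738; SL = ⌊$233,346/5⌋ = $46,669 → take DB $56,738. Book value $215,608.
Year 3: DB = ⌊$215,608 × 125%/6⌋ = $44,918; SL = ⌊$176,608/4⌋ = $44,152 → take DB $44,918. Book value $170,690.
Accumulated through year 3 = $344,015 − $170,690 = $173,325.

$173,325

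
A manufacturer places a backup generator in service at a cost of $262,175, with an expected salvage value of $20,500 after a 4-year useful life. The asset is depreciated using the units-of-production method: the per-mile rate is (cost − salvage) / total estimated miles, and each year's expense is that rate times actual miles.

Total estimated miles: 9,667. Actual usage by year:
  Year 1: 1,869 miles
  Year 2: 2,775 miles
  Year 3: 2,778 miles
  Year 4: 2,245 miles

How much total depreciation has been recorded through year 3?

Depreciable base = $262,175 − $20,500 = $241,675.
Rate = $241,675 / 9,667 miles = $25 per mile.
Year 1: 1,869 × $25 = $46,725. Book value $215,450.
Year 2: 2,775 × $25 = $69,375. Book value $146,075.
Year 3: 2,778 × $25 = $69,450. Book value $76,625.
Accumulated through year 3 = $262,175 − $76,625 = $185,550.

$185,550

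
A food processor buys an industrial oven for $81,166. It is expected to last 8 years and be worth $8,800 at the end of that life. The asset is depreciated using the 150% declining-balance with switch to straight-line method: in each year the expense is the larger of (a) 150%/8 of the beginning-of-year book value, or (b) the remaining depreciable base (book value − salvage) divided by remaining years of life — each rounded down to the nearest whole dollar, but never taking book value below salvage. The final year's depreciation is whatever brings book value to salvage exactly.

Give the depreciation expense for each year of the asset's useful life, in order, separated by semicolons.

$15,218; $12,365; $10,046; $8,163; $6,643; $6,643; $6,644; $6,644

Depreciable base = $81,166 − $8,800 = $72,366.
Year 1: DB = ⌊$81,166 × 150%/8⌋ = $15,218; SL = ⌊$72,366/8⌋ = $9,045 → take DB $15,218. Book value $65,948.
Year 2: DB = ⌊$65,948 × 150%/8⌋ = $12,365; SL = ⌊$57,148/7⌋ = $8,164 → take DB $12,365. Book value $53,583.
Year 3: DB = ⌊$53,583 × 150%/8⌋ = $10,046; SL = ⌊$44,783/6⌋ = $7,463 → take DB $10,046. Book value $43,537.
Year 4: DB = ⌊$43,537 × 150%/8⌋ = $8,163; SL = ⌊$34,737/5⌋ = $6,947 → take DB $8,163. Book value $35,374.
Year 5: DB = ⌊$35,374 × 150%/8⌋ = $6,632; SL = ⌊$26,574/4⌋ = $6,643 → take SL $6,643. Book value $28,731.
Year 6: DB = ⌊$28,731 × 150%/8⌋ = $5,387; SL = ⌊$19,931/3⌋ = $6,643 → take SL $6,643. Book value $22,088.
Year 7: DB = ⌊$22,088 × 150%/8⌋ = $4,141; SL = ⌊$13,288/2⌋ = $6,644 → take SL $6,644. Book value $15,444.
Year 8 (final): $15,444 − $8,800 = $6,644. Book value $8,800.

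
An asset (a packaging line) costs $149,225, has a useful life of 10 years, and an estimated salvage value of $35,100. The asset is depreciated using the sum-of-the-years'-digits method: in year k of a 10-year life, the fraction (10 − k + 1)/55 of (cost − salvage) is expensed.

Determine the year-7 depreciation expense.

Depreciable base = $149,225 − $35,100 = $114,125.
Sum of the years' digits = 10+9+8+7+6+5+4+3+2+1 = 55.
Year 1: $114,125 × 10/55 = $20,750. Book value $128,475.
Year 2: $114,125 × 9/55 = $18,675. Book value $109,800.
Year 3: $114,125 × 8/55 = $16,600. Book value $93,200.
Year 4: $114,125 × 7/55 = $14,525. Book value $78,675.
Year 5: $114,125 × 6/55 = $12,450. Book value $66,225.
Year 6: $114,125 × 5/55 = $10,375. Book value $55,850.
Year 7: $114,125 × 4/55 = $8,300. Book value $47,550.

$8,300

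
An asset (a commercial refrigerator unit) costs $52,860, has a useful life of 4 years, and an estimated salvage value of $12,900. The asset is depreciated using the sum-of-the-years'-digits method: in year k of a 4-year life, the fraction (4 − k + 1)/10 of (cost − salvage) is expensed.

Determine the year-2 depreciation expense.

Depreciable base = $52,860 − $12,900 = $39,960.
Sum of the years' digits = 4+3+2+1 = 10.
Year 1: $39,960 × 4/10 = $15,984. Book value $36,876.
Year 2: $39,960 × 3/10 = $11,988. Book value $24,888.

$11,988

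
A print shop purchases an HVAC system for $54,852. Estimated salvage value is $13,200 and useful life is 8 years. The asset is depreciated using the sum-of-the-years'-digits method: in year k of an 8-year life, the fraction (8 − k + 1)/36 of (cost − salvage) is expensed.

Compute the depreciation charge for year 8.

$1,157

Depreciable base = $54,852 − $13,200 = $41,652.
Sum of the years' digits = 8+7+6+5+4+3+2+1 = 36.
Year 1: $41,652 × 8/36 = $9,256. Book value $45,596.
Year 2: $41,652 × 7/36 = $8,099. Book value $37,497.
Year 3: $41,652 × 6/36 = $6,942. Book value $30,555.
Year 4: $41,652 × 5/36 = $5,785. Book value $24,770.
Year 5: $41,652 × 4/36 = $4,628. Book value $20,142.
Year 6: $41,652 × 3/36 = $3,471. Book value $16,671.
Year 7: $41,652 × 2/36 = $2,314. Book value $14,357.
Year 8: $41,652 × 1/36 = $1,157. Book value $13,200.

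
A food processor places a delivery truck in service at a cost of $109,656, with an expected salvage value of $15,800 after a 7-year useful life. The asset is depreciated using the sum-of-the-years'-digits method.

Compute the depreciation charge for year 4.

$13,408

Depreciable base = $109,656 − $15,800 = $93,856.
Sum of the years' digits = 7+6+5+4+3+2+1 = 28.
Year 1: $93,856 × 7/28 = $23,464. Book value $86,192.
Year 2: $93,856 × 6/28 = $20,112. Book value $66,080.
Year 3: $93,856 × 5/28 = $16,760. Book value $49,320.
Year 4: $93,856 × 4/28 = $13,408. Book value $35,912.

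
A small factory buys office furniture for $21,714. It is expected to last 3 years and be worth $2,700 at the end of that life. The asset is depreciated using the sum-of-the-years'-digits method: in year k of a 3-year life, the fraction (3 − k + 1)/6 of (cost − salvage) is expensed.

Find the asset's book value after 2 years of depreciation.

$5,869

Depreciable base = $21,714 − $2,700 = $19,014.
Sum of the years' digits = 3+2+1 = 6.
Year 1: $19,014 × 3/6 = $9,507. Book value $12,207.
Year 2: $19,014 × 2/6 = $6,338. Book value $5,869.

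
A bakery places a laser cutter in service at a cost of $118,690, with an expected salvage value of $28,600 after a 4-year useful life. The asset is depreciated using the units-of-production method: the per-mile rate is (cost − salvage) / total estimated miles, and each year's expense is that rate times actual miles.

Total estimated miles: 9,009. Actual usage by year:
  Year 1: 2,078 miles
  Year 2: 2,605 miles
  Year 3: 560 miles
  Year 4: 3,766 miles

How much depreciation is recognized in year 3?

Depreciable base = $118,690 − $28,600 = $90,090.
Rate = $90,090 / 9,009 miles = $10 per mile.
Year 1: 2,078 × $10 = $20,780. Book value $97,910.
Year 2: 2,605 × $10 = $26,050. Book value $71,860.
Year 3: 560 × $10 = $5,600. Book value $66,260.

$5,600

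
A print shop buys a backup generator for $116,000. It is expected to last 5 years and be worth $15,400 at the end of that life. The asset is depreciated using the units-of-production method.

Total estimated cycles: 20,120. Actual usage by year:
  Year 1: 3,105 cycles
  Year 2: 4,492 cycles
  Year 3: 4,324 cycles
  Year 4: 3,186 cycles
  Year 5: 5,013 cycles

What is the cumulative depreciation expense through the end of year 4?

Depreciable base = $116,000 − $15,400 = $100,600.
Rate = $100,600 / 20,120 cycles = $5 per cycle.
Year 1: 3,105 × $5 = $15,525. Book value $100,475.
Year 2: 4,492 × $5 = $22,460. Book value $78,015.
Year 3: 4,324 × $5 = $21,620. Book value $56,395.
Year 4: 3,186 × $5 = $15,930. Book value $40,465.
Accumulated through year 4 = $116,000 − $40,465 = $75,535.

$75,535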